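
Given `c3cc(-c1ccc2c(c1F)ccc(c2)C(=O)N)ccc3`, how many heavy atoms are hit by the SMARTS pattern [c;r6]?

The query [c;r6] means: aromatic carbon that belongs to a six-membered ring.
Check the 20 heavy atoms by environment: 16× c (aromatic, in 6-ring) → match; 1× C (acyclic) → no; 1× O (acyclic) → no; 1× N (acyclic) → no; 1× F (acyclic) → no.
That gives 16 matching atoms.

16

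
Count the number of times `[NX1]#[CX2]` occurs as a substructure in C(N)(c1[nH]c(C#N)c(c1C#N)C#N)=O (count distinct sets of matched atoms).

3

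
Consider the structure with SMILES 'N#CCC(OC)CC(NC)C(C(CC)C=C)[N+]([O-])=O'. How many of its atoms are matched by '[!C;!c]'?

The query [!C;!c] means: neither aliphatic nor aromatic carbon — same as [!#6].
Check the 19 heavy atoms by environment: 13× C → no; 2× N → match; 2× O → match; 1× N (charge +1) → match; 1× O (charge -1) → match.
Summing the matching environments: 2 + 2 + 1 + 1 = 6 matching atoms.

6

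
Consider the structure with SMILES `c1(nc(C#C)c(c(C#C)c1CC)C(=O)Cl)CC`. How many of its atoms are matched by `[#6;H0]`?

8

Check the 17 heavy atoms by environment: 1× n (aromatic, H0) → no; 5× c (aromatic, H0) → match; 3× C (H0) → match; 2× C (H1) → no; 2× C (H2) → no; 2× C (H3) → no; 1× O (H0) → no; 1× Cl (H0) → no.
Summing the matching environments: 5 + 3 = 8 matching atoms.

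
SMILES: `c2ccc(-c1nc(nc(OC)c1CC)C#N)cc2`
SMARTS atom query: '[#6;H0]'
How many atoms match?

6

Check the 18 heavy atoms by environment: 2× n (aromatic, H0) → no; 5× c (aromatic, H0) → match; 1× C (H0) → match; 1× N (H0) → no; 1× O (H0) → no; 2× C (H3) → no; 5× c (aromatic, H1) → no; 1× C (H2) → no.
Summing the matching environments: 5 + 1 = 6 matching atoms.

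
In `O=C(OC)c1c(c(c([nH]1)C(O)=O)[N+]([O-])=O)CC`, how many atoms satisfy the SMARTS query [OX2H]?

The query [OX2H] means: aliphatic oxygen with two connections, one of which is H — an -OH oxygen.
Check the 17 heavy atoms by environment: 1× n (aromatic, H1, X3) → no; 4× c (aromatic, H0, X3) → no; 2× C (H0, X3) → no; 3× O (H0, X1) → no; 1× O (H0, X2) → no; 2× C (H3, X4) → no; 1× C (H2, X4) → no; 1× O (H1, X2) → match; 1× N (charge +1, H0, X3) → no; 1× O (charge -1, H0, X1) → no.
That gives 1 matching atom.

1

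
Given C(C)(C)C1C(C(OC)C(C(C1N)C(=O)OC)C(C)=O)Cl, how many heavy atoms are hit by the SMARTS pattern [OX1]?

2

Check the 20 heavy atoms by environment: 12× C (X4) → no; 1× N (X3) → no; 2× O (X2) → no; 1× Cl (X1) → no; 2× C (X3) → no; 2× O (X1) → match.
That gives 2 matching atoms.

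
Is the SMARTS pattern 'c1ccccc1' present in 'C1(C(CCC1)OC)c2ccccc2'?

The pattern c1ccccc1 describes six aromatic carbons in a ring — a benzene ring.
The molecule carries a phenyl ring, whose atoms satisfy every constraint of the query, so the pattern matches.

Yes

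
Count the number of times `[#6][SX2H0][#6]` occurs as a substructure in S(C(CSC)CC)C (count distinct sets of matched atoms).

2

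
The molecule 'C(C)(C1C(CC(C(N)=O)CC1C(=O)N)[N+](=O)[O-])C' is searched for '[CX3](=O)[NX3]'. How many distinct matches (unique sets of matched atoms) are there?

2

[CX3](=O)[NX3] is the SMARTS for an amide: a carbonyl carbon bonded to a trivalent nitrogen.
The molecule carries 2 separate instances of a primary amide (-C(=O)NH2) meeting every constraint; each maps to a distinct set of atoms, giving 2 matches.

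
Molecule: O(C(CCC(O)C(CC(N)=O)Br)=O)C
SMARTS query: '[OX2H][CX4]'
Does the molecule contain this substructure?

Yes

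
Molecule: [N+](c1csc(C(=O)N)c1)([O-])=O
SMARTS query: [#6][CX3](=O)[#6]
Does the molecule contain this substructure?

No

The pattern [#6][CX3](=O)[#6] describes a carbonyl carbon (no H) flanked by two carbons — a ketone.
The closest candidate here is a primary amide (-C(=O)NH2), but one neighbour of the carbonyl carbon is N, not C. No other fragment satisfies the full query, so there is no match.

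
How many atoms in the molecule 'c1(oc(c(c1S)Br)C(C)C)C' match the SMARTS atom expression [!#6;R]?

1

Check the 11 heavy atoms by environment: 1× o (aromatic, in 5-ring) → match; 4× c (aromatic, in 5-ring) → no; 1× S (acyclic) → no; 1× Br (acyclic) → no; 4× C (acyclic) → no.
That gives 1 matching atom.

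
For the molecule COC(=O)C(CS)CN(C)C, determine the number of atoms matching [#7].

1

The query [#7] means: #7 matches any nitrogen atom regardless of aromaticity.
Check the 11 heavy atoms by environment: 7× C → no; 2× O → no; 1× S → no; 1× N → match.
That gives 1 matching atom.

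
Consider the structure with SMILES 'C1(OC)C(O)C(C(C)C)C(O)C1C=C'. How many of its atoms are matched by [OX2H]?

2

Check the 14 heavy atoms by environment: 6× C (H1, X4) → no; 2× O (H1, X2) → match; 3× C (H3, X4) → no; 1× C (H1, X3) → no; 1× C (H2, X3) → no; 1× O (H0, X2) → no.
That gives 2 matching atoms.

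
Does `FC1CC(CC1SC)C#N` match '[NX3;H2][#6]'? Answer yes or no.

No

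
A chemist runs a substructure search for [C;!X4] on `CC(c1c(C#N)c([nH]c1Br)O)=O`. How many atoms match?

The query [C;!X4] means: aliphatic carbon that does not have four total connections.
Check the 12 heavy atoms by environment: 1× n (aromatic, X3) → no; 4× c (aromatic, X3) → no; 1× O (X2) → no; 1× C (X3) → match; 1× O (X1) → no; 1× C (X4) → no; 1× C (X2) → match; 1× N (X1) → no; 1× Br (X1) → no.
Summing the matching environments: 1 + 1 = 2 matching atoms.

2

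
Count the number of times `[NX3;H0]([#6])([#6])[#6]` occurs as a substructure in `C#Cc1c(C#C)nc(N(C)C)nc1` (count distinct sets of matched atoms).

1

[NX3;H0]([#6])([#6])[#6] is the SMARTS for a tertiary amine: a trivalent nitrogen with no H, bonded to three carbons.
Exactly one fragment in the molecule meets all constraints, giving 1 match.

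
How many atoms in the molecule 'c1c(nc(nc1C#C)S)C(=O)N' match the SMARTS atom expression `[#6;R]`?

Check the 12 heavy atoms by environment: 2× n (aromatic, in 6-ring) → no; 4× c (aromatic, in 6-ring) → match; 1× S (acyclic) → no; 3× C (acyclic) → no; 1× O (acyclic) → no; 1× N (acyclic) → no.
That gives 4 matching atoms.

4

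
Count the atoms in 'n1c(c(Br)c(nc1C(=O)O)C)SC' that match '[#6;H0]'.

5

The query [#6;H0] means: any carbon with no attached hydrogen.
Check the 13 heavy atoms by environment: 2× n (aromatic, H0) → no; 4× c (aromatic, H0) → match; 1× Br (H0) → no; 2× C (H3) → no; 1× C (H0) → match; 1× O (H0) → no; 1× O (H1) → no; 1× S (H0) → no.
Summing the matching environments: 4 + 1 = 5 matching atoms.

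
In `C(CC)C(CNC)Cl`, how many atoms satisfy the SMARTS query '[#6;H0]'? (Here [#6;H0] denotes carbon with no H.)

The query [#6;H0] means: any carbon with no attached hydrogen.
Check the 8 heavy atoms by environment: 3× C (H2) → no; 1× C (H1) → no; 1× N (H1) → no; 2× C (H3) → no; 1× Cl (H0) → no.
No environment satisfies the query, so 0 matching atoms.

0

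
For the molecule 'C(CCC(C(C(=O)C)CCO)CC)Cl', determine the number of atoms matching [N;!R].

0

The query [N;!R] means: aliphatic nitrogen not in a ring.
Check the 14 heavy atoms by environment: 11× C (acyclic) → no; 2× O (acyclic) → no; 1× Cl (acyclic) → no.
No environment satisfies the query, so 0 matching atoms.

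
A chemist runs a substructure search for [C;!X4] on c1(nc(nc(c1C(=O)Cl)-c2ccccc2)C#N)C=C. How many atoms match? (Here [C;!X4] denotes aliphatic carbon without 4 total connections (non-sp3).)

4

Check the 19 heavy atoms by environment: 2× n (aromatic, X2) → no; 10× c (aromatic, X3) → no; 3× C (X3) → match; 1× C (X2) → match; 1× N (X1) → no; 1× O (X1) → no; 1× Cl (X1) → no.
Summing the matching environments: 3 + 1 = 4 matching atoms.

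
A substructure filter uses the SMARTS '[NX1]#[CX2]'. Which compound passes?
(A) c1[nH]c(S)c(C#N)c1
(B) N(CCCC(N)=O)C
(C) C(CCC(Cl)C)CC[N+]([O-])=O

[NX1]#[CX2] describes a nitrogen triple-bonded to a two-connected carbon (a nitrile).
(A) contains a nitrile (-C#N), which satisfies every atom and bond constraint.
(B) has a primary amide (-C(=O)NH2) but the nitrogen is NX3, not NX1.
(C) has a nitro group (-[N+](=O)[O-]) but there is no C#N triple bond.
So the answer is (A).

A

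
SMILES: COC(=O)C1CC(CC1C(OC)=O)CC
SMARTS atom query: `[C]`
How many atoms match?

11

The query [C] means: uppercase C matches aliphatic (non-aromatic) carbon only.
Check the 15 heavy atoms by environment: 11× C → match; 4× O → no.
That gives 11 matching atoms.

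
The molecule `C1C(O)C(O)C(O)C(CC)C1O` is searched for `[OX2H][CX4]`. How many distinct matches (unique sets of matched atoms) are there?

4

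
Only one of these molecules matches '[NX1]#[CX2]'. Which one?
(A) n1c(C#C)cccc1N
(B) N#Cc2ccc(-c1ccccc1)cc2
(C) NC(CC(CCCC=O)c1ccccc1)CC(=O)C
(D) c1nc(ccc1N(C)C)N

B

[NX1]#[CX2] describes a nitrogen triple-bonded to a two-connected carbon (a nitrile).
(A) has a primary amino group (-NH2) but the nitrogen is NX3 (three connections), not NX1 triple-bonded.
(B) contains a nitrile (-C#N), which satisfies every atom and bond constraint.
(C) has a primary amino group (-NH2) but the nitrogen is NX3 (three connections), not NX1 triple-bonded.
(D) has a primary amino group (-NH2) but the nitrogen is NX3 (three connections), not NX1 triple-bonded.
So the answer is (B).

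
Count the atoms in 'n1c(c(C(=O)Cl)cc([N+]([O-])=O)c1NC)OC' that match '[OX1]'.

The query [OX1] means: aliphatic oxygen with one total connection — typically a carbonyl =O or an oxide.
Check the 16 heavy atoms by environment: 1× n (aromatic, X2) → no; 5× c (aromatic, X3) → no; 1× C (X3) → no; 2× O (X1) → match; 1× Cl (X1) → no; 1× O (X2) → no; 2× C (X4) → no; 1× N (charge +1, X3) → no; 1× O (charge -1, X1) → match; 1× N (X3) → no.
Summing the matching environments: 2 + 1 = 3 matching atoms.

3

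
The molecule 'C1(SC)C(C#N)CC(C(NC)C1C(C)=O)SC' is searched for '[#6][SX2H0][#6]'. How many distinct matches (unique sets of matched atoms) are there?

2

[#6][SX2H0][#6] is the SMARTS for a thioether: an aliphatic sulfur bridging two carbons with no H on the sulfur.
The molecule carries 2 separate instances of a methylthio ether (-SCH3) meeting every constraint; each maps to a distinct set of atoms, giving 2 matches.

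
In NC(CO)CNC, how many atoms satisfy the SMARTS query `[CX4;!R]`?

4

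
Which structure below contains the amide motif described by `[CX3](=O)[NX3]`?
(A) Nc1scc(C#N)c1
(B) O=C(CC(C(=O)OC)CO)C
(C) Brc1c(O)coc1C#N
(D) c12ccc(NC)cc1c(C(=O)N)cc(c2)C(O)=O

D

[CX3](=O)[NX3] describes a carbonyl carbon bonded to a trivalent nitrogen (an amide).
(A) has a nitrile (-C#N) but the nitrile N is NX1 (triple-bonded), not NX3.
(B) has a methyl-ester group (-C(=O)OCH3) but the carbonyl is bonded to O, not to an NX3 nitrogen.
(C) has a nitrile (-C#N) but the nitrile N is NX1 (triple-bonded), not NX3.
(D) contains a primary amide (-C(=O)NH2), which satisfies every atom and bond constraint.
So the answer is (D).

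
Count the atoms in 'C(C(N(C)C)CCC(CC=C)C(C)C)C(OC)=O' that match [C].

The query [C] means: uppercase C matches aliphatic (non-aromatic) carbon only.
Check the 18 heavy atoms by environment: 15× C → match; 1× N → no; 2× O → no.
That gives 15 matching atoms.

15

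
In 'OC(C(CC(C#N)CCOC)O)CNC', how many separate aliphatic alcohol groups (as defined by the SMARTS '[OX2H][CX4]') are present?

2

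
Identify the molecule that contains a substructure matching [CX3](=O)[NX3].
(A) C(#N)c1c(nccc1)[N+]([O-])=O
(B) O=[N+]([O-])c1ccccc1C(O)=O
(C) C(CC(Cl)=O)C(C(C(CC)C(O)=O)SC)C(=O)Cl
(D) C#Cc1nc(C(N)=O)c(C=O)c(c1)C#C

D

[CX3](=O)[NX3] describes a carbonyl carbon bonded to a trivalent nitrogen (an amide).
(A) has a nitrile (-C#N) but the nitrile N is NX1 (triple-bonded), not NX3.
(B) has a carboxylic acid group (-C(=O)OH) but the carbonyl is bonded to O, not to an NX3 nitrogen.
(C) has a carboxylic acid group (-C(=O)OH) but the carbonyl is bonded to O, not to an NX3 nitrogen.
(D) contains a primary amide (-C(=O)NH2), which satisfies every atom and bond constraint.
So the answer is (D).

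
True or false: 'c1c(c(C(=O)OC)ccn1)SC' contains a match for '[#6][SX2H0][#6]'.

True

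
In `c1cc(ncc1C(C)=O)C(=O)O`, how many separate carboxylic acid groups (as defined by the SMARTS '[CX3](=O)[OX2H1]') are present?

1

[CX3](=O)[OX2H1] is the SMARTS for a carboxylic acid: an sp2 carbon double-bonded to O and single-bonded to an -OH oxygen.
Exactly one fragment in the molecule meets all constraints, giving 1 match.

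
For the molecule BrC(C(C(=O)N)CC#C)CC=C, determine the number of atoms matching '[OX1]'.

1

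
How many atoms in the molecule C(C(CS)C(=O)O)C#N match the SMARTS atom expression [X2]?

3

The query [X2] means: any atom with exactly two total connections (bonds + H).
Check the 9 heavy atoms by environment: 3× C (X4) → no; 1× C (X3) → no; 1× O (X1) → no; 1× O (X2) → match; 1× C (X2) → match; 1× N (X1) → no; 1× S (X2) → match.
Summing the matching environments: 1 + 1 + 1 = 3 matching atoms.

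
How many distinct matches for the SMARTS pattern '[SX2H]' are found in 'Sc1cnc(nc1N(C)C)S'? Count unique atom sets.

2

[SX2H] is the SMARTS for a thiol: an aliphatic sulfur with two connections, one being H.
The molecule carries 2 separate instances of a thiol (-SH) meeting every constraint; each maps to a distinct set of atoms, giving 2 matches.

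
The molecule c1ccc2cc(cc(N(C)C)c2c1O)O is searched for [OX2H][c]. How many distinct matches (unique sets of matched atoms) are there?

[OX2H][c] is the SMARTS for a phenol: a hydroxyl oxygen attached to an aromatic carbon.
The molecule carries 2 separate instances of a hydroxyl group (-OH) meeting every constraint; each maps to a distinct set of atoms, giving 2 matches.

2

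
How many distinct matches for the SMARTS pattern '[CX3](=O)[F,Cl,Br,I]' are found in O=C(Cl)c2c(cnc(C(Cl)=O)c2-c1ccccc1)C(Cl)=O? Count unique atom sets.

3

[CX3](=O)[F,Cl,Br,I] is the SMARTS for an acyl halide: a carbonyl carbon bonded to a halogen.
The molecule carries 3 separate instances of an acyl chloride (-C(=O)Cl) meeting every constraint; each maps to a distinct set of atoms, giving 3 matches.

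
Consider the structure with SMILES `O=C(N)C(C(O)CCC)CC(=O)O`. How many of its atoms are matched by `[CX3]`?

2

Check the 13 heavy atoms by environment: 6× C (X4) → no; 2× O (X2) → no; 2× C (X3) → match; 2× O (X1) → no; 1× N (X3) → no.
That gives 2 matching atoms.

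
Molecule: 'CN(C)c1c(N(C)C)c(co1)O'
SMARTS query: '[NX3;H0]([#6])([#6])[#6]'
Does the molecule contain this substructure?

Yes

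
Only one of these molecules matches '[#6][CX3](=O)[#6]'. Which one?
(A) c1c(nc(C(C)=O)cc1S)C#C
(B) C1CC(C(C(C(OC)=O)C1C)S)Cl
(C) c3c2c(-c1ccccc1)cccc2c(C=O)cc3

A

[#6][CX3](=O)[#6] describes a carbonyl carbon (no H) flanked by two carbons (a ketone).
(A) contains an acetyl/ketone group (-C(=O)CH3), which satisfies every atom and bond constraint.
(B) has a methyl-ester group (-C(=O)OCH3) but one neighbour of the carbonyl carbon is O, not C.
(C) has an aldehyde (-CHO) but the carbonyl carbon has H1, so it is not flanked by two carbons.
So the answer is (A).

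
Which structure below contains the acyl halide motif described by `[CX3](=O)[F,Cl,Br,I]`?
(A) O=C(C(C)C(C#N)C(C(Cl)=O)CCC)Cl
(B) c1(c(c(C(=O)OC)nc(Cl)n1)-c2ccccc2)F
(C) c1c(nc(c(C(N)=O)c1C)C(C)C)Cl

A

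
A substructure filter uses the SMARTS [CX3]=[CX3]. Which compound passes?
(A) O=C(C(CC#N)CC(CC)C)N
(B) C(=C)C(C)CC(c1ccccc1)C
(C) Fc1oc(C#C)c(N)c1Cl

B

[CX3]=[CX3] describes a non-aromatic C=C double bond between two sp2 carbons (an alkene).
(A) has an ethyl group (-CH2CH3) but its C-C bond is a single bond between CX4 carbons, not CX3=CX3.
(B) contains a vinyl group (-CH=CH2), which satisfies every atom and bond constraint.
(C) has an ethynyl group (-C#CH) but the C-C bond is a triple bond, not a double bond.
So the answer is (B).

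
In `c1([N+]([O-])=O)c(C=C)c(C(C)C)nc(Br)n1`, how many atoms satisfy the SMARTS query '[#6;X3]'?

Check the 15 heavy atoms by environment: 2× n (aromatic, X2) → no; 4× c (aromatic, X3) → match; 1× Br (X1) → no; 3× C (X4) → no; 1× N (charge +1, X3) → no; 1× O (charge -1, X1) → no; 1× O (X1) → no; 2× C (X3) → match.
Summing the matching environments: 4 + 2 = 6 matching atoms.

6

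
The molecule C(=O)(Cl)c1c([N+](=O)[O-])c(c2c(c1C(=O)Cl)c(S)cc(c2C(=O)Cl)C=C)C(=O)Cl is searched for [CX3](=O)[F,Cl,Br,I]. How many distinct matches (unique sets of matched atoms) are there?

4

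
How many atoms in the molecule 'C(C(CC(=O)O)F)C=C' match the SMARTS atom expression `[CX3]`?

The query [CX3] means: C with X3: aliphatic carbon with exactly 3 total connections.
Check the 9 heavy atoms by environment: 3× C (X4) → no; 1× F (X1) → no; 3× C (X3) → match; 1× O (X1) → no; 1× O (X2) → no.
That gives 3 matching atoms.

3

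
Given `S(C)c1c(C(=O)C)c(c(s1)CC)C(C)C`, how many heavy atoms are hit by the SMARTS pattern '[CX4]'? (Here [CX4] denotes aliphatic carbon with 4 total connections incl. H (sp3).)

The query [CX4] means: C with X4: aliphatic carbon with exactly 4 total connections (bonds + H).
Check the 15 heavy atoms by environment: 1× s (aromatic, X2) → no; 4× c (aromatic, X3) → no; 1× S (X2) → no; 7× C (X4) → match; 1× C (X3) → no; 1× O (X1) → no.
That gives 7 matching atoms.

7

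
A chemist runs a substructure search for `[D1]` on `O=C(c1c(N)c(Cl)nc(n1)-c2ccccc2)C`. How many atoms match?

4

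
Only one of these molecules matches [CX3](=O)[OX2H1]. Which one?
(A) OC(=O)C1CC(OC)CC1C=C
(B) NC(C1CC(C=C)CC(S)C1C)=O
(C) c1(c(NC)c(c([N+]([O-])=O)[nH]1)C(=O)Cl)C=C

A

[CX3](=O)[OX2H1] describes an sp2 carbon double-bonded to O and single-bonded to an -OH oxygen (a carboxylic acid).
(A) contains a carboxylic acid group (-C(=O)OH), which satisfies every atom and bond constraint.
(B) has a primary amide (-C(=O)NH2) but the carbonyl is bonded to N, not to an -OH oxygen.
(C) has an acyl chloride (-C(=O)Cl) but the carbonyl is bonded to Cl, not to an -OH oxygen.
So the answer is (A).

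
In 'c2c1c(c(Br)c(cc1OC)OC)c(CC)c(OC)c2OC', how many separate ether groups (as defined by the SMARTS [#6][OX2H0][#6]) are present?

[#6][OX2H0][#6] is the SMARTS for an ether: an aliphatic oxygen bridging two carbons with no H on the oxygen.
The molecule carries 4 separate instances of a methoxy ether (-OCH3) meeting every constraint; each maps to a distinct set of atoms, giving 4 matches.

4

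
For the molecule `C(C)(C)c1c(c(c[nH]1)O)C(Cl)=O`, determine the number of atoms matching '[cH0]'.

The query [cH0] means: aromatic carbon with no attached hydrogen (substituted or ring-fusion).
Check the 12 heavy atoms by environment: 1× n (aromatic, H1) → no; 3× c (aromatic, H0) → match; 1× c (aromatic, H1) → no; 1× C (H0) → no; 1× O (H0) → no; 1× Cl (H0) → no; 1× O (H1) → no; 1× C (H1) → no; 2× C (H3) → no.
That gives 3 matching atoms.

3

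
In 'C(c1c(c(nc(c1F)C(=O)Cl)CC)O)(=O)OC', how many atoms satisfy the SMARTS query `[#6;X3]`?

7

The query [#6;X3] means: any carbon (aromatic or not) with three total connections.
Check the 17 heavy atoms by environment: 1× n (aromatic, X2) → no; 5× c (aromatic, X3) → match; 2× C (X3) → match; 2× O (X1) → no; 2× O (X2) → no; 3× C (X4) → no; 1× Cl (X1) → no; 1× F (X1) → no.
Summing the matching environments: 5 + 2 = 7 matching atoms.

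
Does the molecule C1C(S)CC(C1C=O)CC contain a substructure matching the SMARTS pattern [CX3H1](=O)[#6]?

Yes

The pattern [CX3H1](=O)[#6] describes an sp2 carbon with one H, double-bonded to O and single-bonded to carbon — an aldehyde.
The molecule carries an aldehyde (-CHO), whose atoms satisfy every constraint of the query, so the pattern matches.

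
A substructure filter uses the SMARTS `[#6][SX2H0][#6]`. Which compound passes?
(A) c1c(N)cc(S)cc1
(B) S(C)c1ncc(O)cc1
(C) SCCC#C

B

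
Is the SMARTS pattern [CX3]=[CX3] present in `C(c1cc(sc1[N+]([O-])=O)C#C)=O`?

No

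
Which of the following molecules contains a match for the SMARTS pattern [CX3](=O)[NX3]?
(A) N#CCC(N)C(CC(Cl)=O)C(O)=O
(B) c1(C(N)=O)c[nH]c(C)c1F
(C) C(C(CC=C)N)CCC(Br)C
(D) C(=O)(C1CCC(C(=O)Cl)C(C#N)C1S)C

[CX3](=O)[NX3] describes a carbonyl carbon bonded to a trivalent nitrogen (an amide).
(A) has a primary amino group (-NH2) but the -NH2 is not attached to a carbonyl carbon.
(B) contains a primary amide (-C(=O)NH2), which satisfies every atom and bond constraint.
(C) has a primary amino group (-NH2) but the -NH2 is not attached to a carbonyl carbon.
(D) has a nitrile (-C#N) but the nitrile N is NX1 (triple-bonded), not NX3.
So the answer is (B).

B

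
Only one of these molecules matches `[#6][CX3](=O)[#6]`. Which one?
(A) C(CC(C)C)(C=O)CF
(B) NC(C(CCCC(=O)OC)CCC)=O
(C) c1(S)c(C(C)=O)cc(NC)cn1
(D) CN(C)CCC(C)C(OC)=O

C

[#6][CX3](=O)[#6] describes a carbonyl carbon (no H) flanked by two carbons (a ketone).
(A) has an aldehyde (-CHO) but the carbonyl carbon has H1, so it is not flanked by two carbons.
(B) has a methyl-ester group (-C(=O)OCH3) but one neighbour of the carbonyl carbon is O, not C.
(C) contains an acetyl/ketone group (-C(=O)CH3), which satisfies every atom and bond constraint.
(D) has a methyl-ester group (-C(=O)OCH3) but one neighbour of the carbonyl carbon is O, not C.
So the answer is (C).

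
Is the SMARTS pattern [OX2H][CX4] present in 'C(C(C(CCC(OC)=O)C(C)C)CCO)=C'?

Yes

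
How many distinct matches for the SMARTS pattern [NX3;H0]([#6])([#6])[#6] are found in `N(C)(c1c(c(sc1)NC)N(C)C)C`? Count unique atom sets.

[NX3;H0]([#6])([#6])[#6] is the SMARTS for a tertiary amine: a trivalent nitrogen with no H, bonded to three carbons.
The molecule carries 2 separate instances of a dimethylamino group (-N(CH3)2) meeting every constraint; each maps to a distinct set of atoms, giving 2 matches.

2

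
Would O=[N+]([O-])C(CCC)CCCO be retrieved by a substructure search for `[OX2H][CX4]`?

Yes

The pattern [OX2H][CX4] describes a hydroxyl oxygen bound to an sp3 (X4) carbon — an aliphatic alcohol.
The molecule carries a hydroxyl group (-OH), whose atoms satisfy every constraint of the query, so the pattern matches.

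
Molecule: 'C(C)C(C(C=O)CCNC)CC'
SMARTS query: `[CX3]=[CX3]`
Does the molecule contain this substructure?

The pattern [CX3]=[CX3] describes a non-aromatic C=C double bond between two sp2 carbons — an alkene.
The closest candidate here is an ethyl group (-CH2CH3), but its C-C bond is a single bond between CX4 carbons, not CX3=CX3. No other fragment satisfies the full query, so there is no match.

No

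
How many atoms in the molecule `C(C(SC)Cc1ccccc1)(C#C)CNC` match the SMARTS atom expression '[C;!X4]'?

2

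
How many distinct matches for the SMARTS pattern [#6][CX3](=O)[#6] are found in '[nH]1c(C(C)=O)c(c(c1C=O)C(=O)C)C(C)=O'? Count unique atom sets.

3

[#6][CX3](=O)[#6] is the SMARTS for a ketone: a carbonyl carbon (no H) flanked by two carbons.
The molecule carries 3 separate instances of an acetyl/ketone group (-C(=O)CH3) meeting every constraint; each maps to a distinct set of atoms, giving 3 matches.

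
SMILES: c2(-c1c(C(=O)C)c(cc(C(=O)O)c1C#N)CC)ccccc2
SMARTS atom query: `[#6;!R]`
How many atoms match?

6

The query [#6;!R] means: carbon not in any ring.
Check the 22 heavy atoms by environment: 12× c (aromatic, in 6-ring) → no; 6× C (acyclic) → match; 3× O (acyclic) → no; 1× N (acyclic) → no.
That gives 6 matching atoms.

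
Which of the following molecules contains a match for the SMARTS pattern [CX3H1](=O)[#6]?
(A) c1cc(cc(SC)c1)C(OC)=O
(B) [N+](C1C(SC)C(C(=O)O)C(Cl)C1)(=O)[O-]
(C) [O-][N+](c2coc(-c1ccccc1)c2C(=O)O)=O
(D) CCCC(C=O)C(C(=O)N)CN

D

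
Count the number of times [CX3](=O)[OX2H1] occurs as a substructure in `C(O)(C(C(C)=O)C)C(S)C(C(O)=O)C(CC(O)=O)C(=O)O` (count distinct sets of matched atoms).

[CX3](=O)[OX2H1] is the SMARTS for a carboxylic acid: an sp2 carbon double-bonded to O and single-bonded to an -OH oxygen.
The molecule carries 3 separate instances of a carboxylic acid group (-C(=O)OH) meeting every constraint; each maps to a distinct set of atoms, giving 3 matches.

3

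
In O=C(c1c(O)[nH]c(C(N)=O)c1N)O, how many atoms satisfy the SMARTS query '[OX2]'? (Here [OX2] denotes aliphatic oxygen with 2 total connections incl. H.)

2

Check the 13 heavy atoms by environment: 1× n (aromatic, X3) → no; 4× c (aromatic, X3) → no; 2× C (X3) → no; 2× O (X1) → no; 2× N (X3) → no; 2× O (X2) → match.
That gives 2 matching atoms.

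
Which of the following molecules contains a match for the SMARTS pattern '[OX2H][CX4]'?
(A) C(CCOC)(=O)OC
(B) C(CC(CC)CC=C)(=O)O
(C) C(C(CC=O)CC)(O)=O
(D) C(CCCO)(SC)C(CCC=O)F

D

[OX2H][CX4] describes a hydroxyl oxygen bound to an sp3 (X4) carbon (an aliphatic alcohol).
(A) has a methoxy ether (-OCH3) but the oxygen has H0 (ether), not H1.
(B) has a carboxylic acid group (-C(=O)OH) but the -OH is on a CX3 carbonyl carbon, not a CX4 carbon.
(C) has a carboxylic acid group (-C(=O)OH) but the -OH is on a CX3 carbonyl carbon, not a CX4 carbon.
(D) contains a hydroxyl group (-OH), which satisfies every atom and bond constraint.
So the answer is (D).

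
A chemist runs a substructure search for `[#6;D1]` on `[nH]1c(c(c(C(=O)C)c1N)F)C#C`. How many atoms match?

2

The query [#6;D1] means: carbon bonded to exactly one heavy atom.
Check the 12 heavy atoms by environment: 1× n (aromatic, D2) → no; 4× c (aromatic, D3) → no; 1× C (D2) → no; 2× C (D1) → match; 1× N (D1) → no; 1× F (D1) → no; 1× C (D3) → no; 1× O (D1) → no.
That gives 2 matching atoms.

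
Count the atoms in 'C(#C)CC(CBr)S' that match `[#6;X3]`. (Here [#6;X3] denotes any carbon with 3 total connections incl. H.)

The query [#6;X3] means: any carbon (aromatic or not) with three total connections.
Check the 7 heavy atoms by environment: 3× C (X4) → no; 1× Br (X1) → no; 2× C (X2) → no; 1× S (X2) → no.
No environment satisfies the query, so 0 matching atoms.

0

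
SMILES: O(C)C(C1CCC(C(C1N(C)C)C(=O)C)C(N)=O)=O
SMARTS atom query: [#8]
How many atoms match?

The query [#8] means: #8 matches any oxygen atom.
Check the 19 heavy atoms by environment: 13× C → no; 4× O → match; 2× N → no.
That gives 4 matching atoms.

4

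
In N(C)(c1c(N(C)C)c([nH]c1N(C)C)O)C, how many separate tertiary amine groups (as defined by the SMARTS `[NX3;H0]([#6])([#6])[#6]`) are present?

[NX3;H0]([#6])([#6])[#6] is the SMARTS for a tertiary amine: a trivalent nitrogen with no H, bonded to three carbons.
The molecule carries 3 separate instances of a dimethylamino group (-N(CH3)2) meeting every constraint; each maps to a distinct set of atoms, giving 3 matches.

3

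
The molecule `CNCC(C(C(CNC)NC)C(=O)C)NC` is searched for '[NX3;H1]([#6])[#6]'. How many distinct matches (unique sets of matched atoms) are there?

[NX3;H1]([#6])[#6] is the SMARTS for a secondary amine: a trivalent nitrogen with one H, bonded to two carbons.
The molecule carries 4 separate instances of an N-methylamino group (-NHCH3) meeting every constraint; each maps to a distinct set of atoms, giving 4 matches.

4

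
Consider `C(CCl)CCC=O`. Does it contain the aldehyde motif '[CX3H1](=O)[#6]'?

Yes

The pattern [CX3H1](=O)[#6] describes an sp2 carbon with one H, double-bonded to O and single-bonded to carbon — an aldehyde.
The molecule carries an aldehyde (-CHO), whose atoms satisfy every constraint of the query, so the pattern matches.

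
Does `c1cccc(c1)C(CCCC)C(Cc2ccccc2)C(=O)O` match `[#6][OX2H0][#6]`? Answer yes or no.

The pattern [#6][OX2H0][#6] describes an aliphatic oxygen bridging two carbons with no H on the oxygen — an ether.
The closest candidate here is a carboxylic acid group (-C(=O)OH), but the -OH oxygen has H1; the =O is OX1, not OX2. No other fragment satisfies the full query, so there is no match.

No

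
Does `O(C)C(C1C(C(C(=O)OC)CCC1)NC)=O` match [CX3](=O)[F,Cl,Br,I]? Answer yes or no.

No

The pattern [CX3](=O)[F,Cl,Br,I] describes a carbonyl carbon bonded to a halogen — an acyl halide.
The closest candidate here is a methyl-ester group (-C(=O)OCH3), but the carbonyl is bonded to -O-C, not to a halogen. No other fragment satisfies the full query, so there is no match.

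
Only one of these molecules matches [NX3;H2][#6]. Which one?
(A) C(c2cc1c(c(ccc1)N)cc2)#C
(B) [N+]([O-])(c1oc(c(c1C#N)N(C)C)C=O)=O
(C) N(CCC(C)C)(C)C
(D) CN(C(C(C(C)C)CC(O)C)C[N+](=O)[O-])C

A

[NX3;H2][#6] describes a trivalent nitrogen with two H attached to carbon (a primary amine).
(A) contains a primary amino group (-NH2), which satisfies every atom and bond constraint.
(B) has a dimethylamino group (-N(CH3)2) but the nitrogen has H0, not H2.
(C) has a dimethylamino group (-N(CH3)2) but the nitrogen has H0, not H2.
(D) has a nitro group (-[N+](=O)[O-]) but the nitrogen is [N+] with no H, not NX3H2.
So the answer is (A).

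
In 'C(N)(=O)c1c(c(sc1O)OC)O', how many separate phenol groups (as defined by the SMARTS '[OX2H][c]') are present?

2

[OX2H][c] is the SMARTS for a phenol: a hydroxyl oxygen attached to an aromatic carbon.
The molecule carries 2 separate instances of a hydroxyl group (-OH) meeting every constraint; each maps to a distinct set of atoms, giving 2 matches.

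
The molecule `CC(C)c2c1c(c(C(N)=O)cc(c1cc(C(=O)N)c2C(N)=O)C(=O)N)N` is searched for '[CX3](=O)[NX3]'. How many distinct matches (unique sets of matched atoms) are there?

[CX3](=O)[NX3] is the SMARTS for an amide: a carbonyl carbon bonded to a trivalent nitrogen.
The molecule carries 4 separate instances of a primary amide (-C(=O)NH2) meeting every constraint; each maps to a distinct set of atoms, giving 4 matches.

4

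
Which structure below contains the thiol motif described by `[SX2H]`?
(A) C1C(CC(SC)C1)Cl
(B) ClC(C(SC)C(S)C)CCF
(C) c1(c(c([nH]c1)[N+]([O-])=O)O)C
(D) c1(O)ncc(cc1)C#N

B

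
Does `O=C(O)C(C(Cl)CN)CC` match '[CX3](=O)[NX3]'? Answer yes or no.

No

The pattern [CX3](=O)[NX3] describes a carbonyl carbon bonded to a trivalent nitrogen — an amide.
The closest candidate here is a carboxylic acid group (-C(=O)OH), but the carbonyl is bonded to O, not to an NX3 nitrogen. No other fragment satisfies the full query, so there is no match.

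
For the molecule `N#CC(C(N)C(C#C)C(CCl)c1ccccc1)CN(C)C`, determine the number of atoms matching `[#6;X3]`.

6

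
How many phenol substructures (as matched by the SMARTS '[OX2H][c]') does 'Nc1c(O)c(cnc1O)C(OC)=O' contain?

2

[OX2H][c] is the SMARTS for a phenol: a hydroxyl oxygen attached to an aromatic carbon.
The molecule carries 2 separate instances of a hydroxyl group (-OH) meeting every constraint; each maps to a distinct set of atoms, giving 2 matches.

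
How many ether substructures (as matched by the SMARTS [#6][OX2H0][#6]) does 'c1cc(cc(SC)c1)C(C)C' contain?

0

[#6][OX2H0][#6] is the SMARTS for an ether: an aliphatic oxygen bridging two carbons with no H on the oxygen.
No fragment in the molecule satisfies every constraint, giving 0 matches.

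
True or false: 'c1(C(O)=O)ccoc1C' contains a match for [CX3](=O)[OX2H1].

True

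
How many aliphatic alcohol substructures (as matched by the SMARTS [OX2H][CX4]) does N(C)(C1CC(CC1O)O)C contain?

2

[OX2H][CX4] is the SMARTS for an aliphatic alcohol: a hydroxyl oxygen bound to an sp3 (X4) carbon.
The molecule carries 2 separate instances of a hydroxyl group (-OH) meeting every constraint; each maps to a distinct set of atoms, giving 2 matches.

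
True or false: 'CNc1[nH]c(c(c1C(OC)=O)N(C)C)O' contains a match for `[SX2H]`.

The pattern [SX2H] describes an aliphatic sulfur with two connections, one being H — a thiol.
The closest candidate here is a hydroxyl group (-OH), but it is an -OH, not an -SH. No other fragment satisfies the full query, so there is no match.

False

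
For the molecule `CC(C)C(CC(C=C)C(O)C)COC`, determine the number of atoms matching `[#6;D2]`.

3

The query [#6;D2] means: any carbon bonded to exactly two heavy atoms.
Check the 14 heavy atoms by environment: 5× C (D1) → no; 4× C (D3) → no; 3× C (D2) → match; 1× O (D2) → no; 1× O (D1) → no.
That gives 3 matching atoms.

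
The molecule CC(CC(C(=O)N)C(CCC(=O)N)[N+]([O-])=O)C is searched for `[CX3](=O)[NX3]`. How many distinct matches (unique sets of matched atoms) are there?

2

[CX3](=O)[NX3] is the SMARTS for an amide: a carbonyl carbon bonded to a trivalent nitrogen.
The molecule carries 2 separate instances of a primary amide (-C(=O)NH2) meeting every constraint; each maps to a distinct set of atoms, giving 2 matches.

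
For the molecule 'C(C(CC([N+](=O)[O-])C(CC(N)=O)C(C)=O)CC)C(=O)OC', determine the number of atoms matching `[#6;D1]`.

3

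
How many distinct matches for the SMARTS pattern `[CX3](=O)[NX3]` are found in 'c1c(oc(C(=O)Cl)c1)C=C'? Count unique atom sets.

0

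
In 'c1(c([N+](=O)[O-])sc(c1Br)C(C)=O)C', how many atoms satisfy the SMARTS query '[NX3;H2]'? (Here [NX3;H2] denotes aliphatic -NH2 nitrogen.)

0

The query [NX3;H2] means: aliphatic N with 3 total connections, two of them H — an -NH2 nitrogen (amine or amide).
Check the 13 heavy atoms by environment: 1× s (aromatic, H0, X2) → no; 4× c (aromatic, H0, X3) → no; 1× N (charge +1, H0, X3) → no; 1× O (charge -1, H0, X1) → no; 2× O (H0, X1) → no; 1× Br (H0, X1) → no; 2× C (H3, X4) → no; 1× C (H0, X3) → no.
No environment satisfies the query, so 0 matching atoms.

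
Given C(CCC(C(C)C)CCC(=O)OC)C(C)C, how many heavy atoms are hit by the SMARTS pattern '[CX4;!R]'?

13

The query [CX4;!R] means: aliphatic carbon with four total connections, not in a ring.
Check the 16 heavy atoms by environment: 13× C (X4, acyclic) → match; 1× C (X3, acyclic) → no; 1× O (X1, acyclic) → no; 1× O (X2, acyclic) → no.
That gives 13 matching atoms.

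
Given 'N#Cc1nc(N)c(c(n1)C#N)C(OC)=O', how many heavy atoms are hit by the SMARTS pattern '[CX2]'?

2

The query [CX2] means: C with X2: aliphatic carbon with exactly 2 total connections.
Check the 15 heavy atoms by environment: 2× n (aromatic, X2) → no; 4× c (aromatic, X3) → no; 2× C (X2) → match; 2× N (X1) → no; 1× C (X3) → no; 1× O (X1) → no; 1× O (X2) → no; 1× C (X4) → no; 1× N (X3) → no.
That gives 2 matching atoms.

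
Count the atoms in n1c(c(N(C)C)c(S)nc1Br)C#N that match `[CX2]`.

The query [CX2] means: C with X2: aliphatic carbon with exactly 2 total connections.
Check the 13 heavy atoms by environment: 2× n (aromatic, X2) → no; 4× c (aromatic, X3) → no; 1× S (X2) → no; 1× Br (X1) → no; 1× C (X2) → match; 1× N (X1) → no; 1× N (X3) → no; 2× C (X4) → no.
That gives 1 matching atom.

1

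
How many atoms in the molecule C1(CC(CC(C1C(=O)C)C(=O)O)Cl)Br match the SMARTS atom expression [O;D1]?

The query [O;D1] means: aliphatic oxygen bonded to exactly one heavy atom.
Check the 14 heavy atoms by environment: 6× C (D3) → no; 2× C (D2) → no; 1× Br (D1) → no; 3× O (D1) → match; 1× Cl (D1) → no; 1× C (D1) → no.
That gives 3 matching atoms.

3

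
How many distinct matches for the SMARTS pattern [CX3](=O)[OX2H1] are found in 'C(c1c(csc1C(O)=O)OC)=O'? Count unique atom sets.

[CX3](=O)[OX2H1] is the SMARTS for a carboxylic acid: an sp2 carbon double-bonded to O and single-bonded to an -OH oxygen.
Exactly one fragment in the molecule meets all constraints, giving 1 match.

1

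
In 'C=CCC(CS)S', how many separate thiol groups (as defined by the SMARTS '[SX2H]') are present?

2

[SX2H] is the SMARTS for a thiol: an aliphatic sulfur with two connections, one being H.
The molecule carries 2 separate instances of a thiol (-SH) meeting every constraint; each maps to a distinct set of atoms, giving 2 matches.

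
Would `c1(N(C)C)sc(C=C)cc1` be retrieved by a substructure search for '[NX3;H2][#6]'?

No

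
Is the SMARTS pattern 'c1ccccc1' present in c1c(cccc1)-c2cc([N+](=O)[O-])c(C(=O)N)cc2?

Yes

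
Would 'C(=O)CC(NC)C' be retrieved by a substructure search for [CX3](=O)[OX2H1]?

No

The pattern [CX3](=O)[OX2H1] describes an sp2 carbon double-bonded to O and single-bonded to an -OH oxygen — a carboxylic acid.
The closest candidate here is an aldehyde (-CHO), but there is no singly-bonded oxygen on the carbonyl carbon. No other fragment satisfies the full query, so there is no match.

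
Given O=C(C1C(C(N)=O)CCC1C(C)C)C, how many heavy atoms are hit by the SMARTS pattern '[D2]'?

2

The query [D2] means: atom with exactly two heavy-atom neighbours.
Check the 14 heavy atoms by environment: 6× C (D3) → no; 2× C (D2) → match; 2× O (D1) → no; 3× C (D1) → no; 1× N (D1) → no.
That gives 2 matching atoms.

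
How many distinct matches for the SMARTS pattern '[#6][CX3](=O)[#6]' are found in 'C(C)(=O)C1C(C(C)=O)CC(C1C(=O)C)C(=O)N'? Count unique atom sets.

3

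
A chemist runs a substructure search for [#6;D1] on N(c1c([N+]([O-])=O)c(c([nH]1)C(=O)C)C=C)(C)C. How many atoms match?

4

The query [#6;D1] means: carbon bonded to exactly one heavy atom.
Check the 16 heavy atoms by environment: 1× n (aromatic, D2) → no; 4× c (aromatic, D3) → no; 1× N (charge +1, D3) → no; 1× O (charge -1, D1) → no; 2× O (D1) → no; 1× N (D3) → no; 4× C (D1) → match; 1× C (D2) → no; 1× C (D3) → no.
That gives 4 matching atoms.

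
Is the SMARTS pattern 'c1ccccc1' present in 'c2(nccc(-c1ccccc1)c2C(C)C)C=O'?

The pattern c1ccccc1 describes six aromatic carbons in a ring — a benzene ring.
The molecule carries a phenyl ring, whose atoms satisfy every constraint of the query, so the pattern matches.

Yes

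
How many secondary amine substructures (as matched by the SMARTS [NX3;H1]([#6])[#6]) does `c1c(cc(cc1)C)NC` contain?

1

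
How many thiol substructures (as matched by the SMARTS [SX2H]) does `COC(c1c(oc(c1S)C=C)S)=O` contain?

2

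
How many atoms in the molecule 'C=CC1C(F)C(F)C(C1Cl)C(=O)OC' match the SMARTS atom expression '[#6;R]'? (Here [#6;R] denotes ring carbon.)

5

The query [#6;R] means: carbon that is part of a ring.
Check the 14 heavy atoms by environment: 5× C (in 5-ring) → match; 2× F (acyclic) → no; 4× C (acyclic) → no; 2× O (acyclic) → no; 1× Cl (acyclic) → no.
That gives 5 matching atoms.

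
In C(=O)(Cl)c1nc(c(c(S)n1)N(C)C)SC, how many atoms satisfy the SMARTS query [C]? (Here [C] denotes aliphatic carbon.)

4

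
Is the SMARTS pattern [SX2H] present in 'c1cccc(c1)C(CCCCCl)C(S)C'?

Yes

The pattern [SX2H] describes an aliphatic sulfur with two connections, one being H — a thiol.
The molecule carries a thiol (-SH), whose atoms satisfy every constraint of the query, so the pattern matches.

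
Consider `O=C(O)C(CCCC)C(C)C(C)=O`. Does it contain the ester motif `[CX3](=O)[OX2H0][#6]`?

No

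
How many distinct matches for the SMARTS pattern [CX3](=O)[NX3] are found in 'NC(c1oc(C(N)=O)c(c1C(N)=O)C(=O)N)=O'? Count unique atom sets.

4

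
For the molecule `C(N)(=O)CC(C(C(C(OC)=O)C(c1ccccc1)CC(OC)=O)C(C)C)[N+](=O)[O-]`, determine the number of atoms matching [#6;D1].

The query [#6;D1] means: carbon bonded to exactly one heavy atom.
Check the 29 heavy atoms by environment: 2× C (D2) → no; 8× C (D3) → no; 4× C (D1) → match; 1× c (aromatic, D3) → no; 5× c (aromatic, D2) → no; 1× N (charge +1, D3) → no; 1× O (charge -1, D1) → no; 4× O (D1) → no; 2× O (D2) → no; 1× N (D1) → no.
That gives 4 matching atoms.

4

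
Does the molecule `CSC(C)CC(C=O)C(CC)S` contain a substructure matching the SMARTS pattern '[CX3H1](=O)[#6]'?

Yes

The pattern [CX3H1](=O)[#6] describes an sp2 carbon with one H, double-bonded to O and single-bonded to carbon — an aldehyde.
The molecule carries an aldehyde (-CHO), whose atoms satisfy every constraint of the query, so the pattern matches.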